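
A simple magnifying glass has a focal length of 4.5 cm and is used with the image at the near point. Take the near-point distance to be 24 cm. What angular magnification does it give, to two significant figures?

6.3

M = 1 + D/f = 1 + 24/4.5 = 6.333.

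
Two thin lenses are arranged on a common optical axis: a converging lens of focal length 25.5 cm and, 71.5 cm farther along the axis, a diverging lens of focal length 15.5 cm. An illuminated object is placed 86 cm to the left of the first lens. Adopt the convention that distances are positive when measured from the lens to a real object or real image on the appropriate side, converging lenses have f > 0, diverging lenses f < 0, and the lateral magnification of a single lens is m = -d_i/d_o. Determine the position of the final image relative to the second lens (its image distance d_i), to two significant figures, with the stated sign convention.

Lens 1: 1/d_i1 = 1/f_1 - 1/d_o1 = 1/25.5 - 1/86 = 0.02759 cm^-1, so d_i1 = 36.248 cm.
Object distance for lens 2: d_o2 = 71.5 - 36.248 = 35.252 cm.
Lens 2: 1/d_i2 = 1/f_2 - 1/d_o2 = 1/(-15.5) - 1/(35.252) = -0.09288 cm^-1, so d_i2 = -10.766 cm.

-11 cm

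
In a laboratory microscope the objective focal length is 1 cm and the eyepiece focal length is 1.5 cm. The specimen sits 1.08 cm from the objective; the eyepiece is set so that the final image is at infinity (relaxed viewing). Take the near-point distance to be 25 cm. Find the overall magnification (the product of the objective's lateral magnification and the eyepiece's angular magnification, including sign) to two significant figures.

-210

Objective: 1/d_i = 1/f_obj - 1/d_o = 1/1 - 1/1.08 = 0.07407 cm^-1, so d_i = 13.500 cm.
m_obj = -d_i/d_o = -13.500/1.08 = -12.500.
Eyepiece angular magnification (image at infinity): M_eye = D/f_e = 25/1.5 = 16.667.
Overall M = m_obj x M_eye = (-12.500)(16.667) = -208.33.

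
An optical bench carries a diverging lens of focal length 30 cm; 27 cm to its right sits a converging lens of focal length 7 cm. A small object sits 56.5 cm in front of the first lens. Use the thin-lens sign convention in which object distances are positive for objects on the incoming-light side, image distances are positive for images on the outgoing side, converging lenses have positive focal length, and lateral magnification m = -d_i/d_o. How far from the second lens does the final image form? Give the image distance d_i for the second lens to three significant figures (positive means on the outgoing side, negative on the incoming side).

Lens 1: 1/d_i1 = 1/f_1 - 1/d_o1 = 1/(-30) - 1/56.5 = -0.05103 cm^-1, so d_i1 = -19.595 cm.
The intermediate image is virtual, 19.595 cm to the left of lens 1, so d_o2 = L - d_i1 = 27 - (-19.595) = 46.595 cm.
Lens 2: 1/d_i2 = 1/f_2 - 1/d_o2 = 1/7 - 1/(46.595) = 0.12140 cm^-1, so d_i2 = 8.238 cm.

8.24 cm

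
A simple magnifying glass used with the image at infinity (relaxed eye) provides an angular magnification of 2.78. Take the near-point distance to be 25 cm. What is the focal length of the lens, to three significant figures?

For the image at infinity, M = D/f.
f = D/M = 25/2.78 = 8.993 cm.

8.99 cm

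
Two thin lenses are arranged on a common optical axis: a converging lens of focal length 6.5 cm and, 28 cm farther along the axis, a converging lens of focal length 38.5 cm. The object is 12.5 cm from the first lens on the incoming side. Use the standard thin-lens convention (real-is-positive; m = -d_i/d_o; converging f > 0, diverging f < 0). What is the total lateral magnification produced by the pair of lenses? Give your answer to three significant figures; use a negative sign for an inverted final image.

Lens 1: 1/d_i1 = 1/f_1 - 1/d_o1 = 1/6.5 - 1/12.5 = 0.07385 cm^-1, so d_i1 = 13.542 cm.
m_1 = -(13.542)/12.5 = -1.0833.
Object distance for lens 2: d_o2 = 28 - 13.542 = 14.458 cm.
Lens 2: 1/d_i2 = 1/f_2 - 1/d_o2 = 1/38.5 - 1/(14.458) = -0.04319 cm^-1, so d_i2 = -23.153 cm.
m_2 = -(-23.153)/(14.458) = 1.6014.
Total m = m_1 x m_2 = (-1.0833)(1.6014) = -1.7348.

-1.73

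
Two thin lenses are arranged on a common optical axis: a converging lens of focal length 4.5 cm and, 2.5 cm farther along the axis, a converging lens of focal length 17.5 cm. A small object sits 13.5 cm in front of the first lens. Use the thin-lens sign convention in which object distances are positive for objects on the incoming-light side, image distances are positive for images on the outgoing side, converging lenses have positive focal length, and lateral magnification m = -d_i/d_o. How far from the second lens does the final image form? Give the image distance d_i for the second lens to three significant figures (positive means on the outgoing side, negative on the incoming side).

Lens 1: 1/d_i1 = 1/f_1 - 1/d_o1 = 1/4.5 - 1/13.5 = 0.14815 cm^-1, so d_i1 = 6.750 cm.
This image would form 6.750 cm past lens 1, i.e. 4.250 cm beyond lens 2, so it is a virtual object for lens 2: d_o2 = 2.5 - 6.750 = -4.250 cm.
Lens 2: 1/d_i2 = 1/f_2 - 1/d_o2 = 1/17.5 - 1/(-4.250) = 0.29244 cm^-1, so d_i2 = 3.420 cm.

3.42 cm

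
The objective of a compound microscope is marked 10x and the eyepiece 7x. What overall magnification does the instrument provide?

The overall magnification of a compound microscope is the product of the objective and eyepiece magnifications:
M = M_obj x M_eye = 10 x 7 = 70.

70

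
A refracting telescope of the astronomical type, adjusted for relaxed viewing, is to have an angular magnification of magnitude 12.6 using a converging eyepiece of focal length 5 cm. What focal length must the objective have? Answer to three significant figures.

|M| = f_obj/|f_eye|, so f_obj = |M| x |f_eye| = 12.6 x 5 = 63.000 cm.

63.0 cm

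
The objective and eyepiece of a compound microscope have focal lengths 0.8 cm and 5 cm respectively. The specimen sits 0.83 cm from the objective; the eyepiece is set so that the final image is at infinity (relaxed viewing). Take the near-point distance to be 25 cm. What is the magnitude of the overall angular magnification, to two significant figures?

Objective: 1/d_i = 1/f_obj - 1/d_o = 1/0.8 - 1/0.83 = 0.04518 cm^-1, so d_i = 22.133 cm.
m_obj = -d_i/d_o = -22.133/0.83 = -26.667.
Eyepiece angular magnification (image at infinity): M_eye = D/f_e = 25/5 = 5.000.
Overall M = m_obj x M_eye = (-26.667)(5.000) = -133.33.
|M| = 133.33.

130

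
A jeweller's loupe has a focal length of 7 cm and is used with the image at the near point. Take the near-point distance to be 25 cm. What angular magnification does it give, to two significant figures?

4.6

M = 1 + D/f = 1 + 25/7 = 4.571.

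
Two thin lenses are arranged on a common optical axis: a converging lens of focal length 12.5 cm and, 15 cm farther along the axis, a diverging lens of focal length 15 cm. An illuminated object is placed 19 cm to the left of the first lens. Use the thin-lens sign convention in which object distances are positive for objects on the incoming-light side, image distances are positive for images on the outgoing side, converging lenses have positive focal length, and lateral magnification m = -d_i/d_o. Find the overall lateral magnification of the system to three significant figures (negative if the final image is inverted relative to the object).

Applying the thin-lens equation to the first lens, 1/12.5 = 1/19 + 1/d_i1, which gives d_i1 = 36.538 cm.
Its lateral magnification is m_1 = -d_i1/d_o1 = -(36.538)/19 = -1.9231.
Since 36.538 cm > 15 cm, the first image lies past the second lens and serves as a virtual object: d_o2 = L - d_i1 = -21.538 cm.
Applying the thin-lens equation again with f_2 = -15 cm and d_o2 = -21.538 cm gives d_i2 = -49.412 cm.
m_2 = -(-49.412)/(-21.538) = -2.2941.
Total m = m_1 x m_2 = (-1.9231)(-2.2941) = 4.4118.

4.41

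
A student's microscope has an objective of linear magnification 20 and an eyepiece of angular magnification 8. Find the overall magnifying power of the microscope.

160

The overall magnification of a compound microscope is the product of the objective and eyepiece magnifications:
M = M_obj x M_eye = 20 x 8 = 160.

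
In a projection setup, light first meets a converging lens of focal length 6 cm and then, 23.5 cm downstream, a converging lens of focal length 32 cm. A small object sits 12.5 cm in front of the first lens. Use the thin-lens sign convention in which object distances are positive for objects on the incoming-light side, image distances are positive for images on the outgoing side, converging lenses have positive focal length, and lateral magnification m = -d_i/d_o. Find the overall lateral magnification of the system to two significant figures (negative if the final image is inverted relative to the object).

-1.5

First lens: d_i1 = 1/(1/6 - 1/12.5) = 11.538 cm.
m_1 = -(11.538)/12.5 = -0.9231.
That image sits 11.962 cm in front of the second lens, so d_o2 = 11.962 cm.
Second lens: d_i2 = 1/(1/32 - 1/(11.962)) = -19.102 cm.
m_2 = -(-19.102)/(11.962) = 1.5969.
The system's lateral magnification is m_1 m_2 = (-0.9231)(1.5969) = -1.4741.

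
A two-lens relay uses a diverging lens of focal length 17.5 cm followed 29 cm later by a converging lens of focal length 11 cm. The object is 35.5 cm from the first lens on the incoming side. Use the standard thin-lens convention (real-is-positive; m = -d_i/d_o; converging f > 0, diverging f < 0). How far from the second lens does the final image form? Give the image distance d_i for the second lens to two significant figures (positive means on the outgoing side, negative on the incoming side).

First lens: d_i1 = 1/(1/(-17.5) - 1/35.5) = -11.722 cm.
The intermediate image is virtual, 11.722 cm to the left of lens 1, so d_o2 = L - d_i1 = 29 - (-11.722) = 40.722 cm.
Second lens: d_i2 = 1/(1/11 - 1/(40.722)) = 15.071 cm.

15 cm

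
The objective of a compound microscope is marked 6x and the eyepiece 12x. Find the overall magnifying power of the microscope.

72

The overall magnification of a compound microscope is the product of the objective and eyepiece magnifications:
M = M_obj x M_eye = 6 x 12 = 72.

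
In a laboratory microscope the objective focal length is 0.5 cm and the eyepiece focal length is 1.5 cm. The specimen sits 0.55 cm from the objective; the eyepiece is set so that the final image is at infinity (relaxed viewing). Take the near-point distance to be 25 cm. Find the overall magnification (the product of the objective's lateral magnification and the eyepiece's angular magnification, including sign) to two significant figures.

Objective: 1/d_i = 1/f_obj - 1/d_o = 1/0.5 - 1/0.55 = 0.18182 cm^-1, so d_i = 5.500 cm.
m_obj = -d_i/d_o = -5.500/0.55 = -10.000.
Eyepiece angular magnification (image at infinity): M_eye = D/f_e = 25/1.5 = 16.667.
Overall M = m_obj x M_eye = (-10.000)(16.667) = -166.67.

-170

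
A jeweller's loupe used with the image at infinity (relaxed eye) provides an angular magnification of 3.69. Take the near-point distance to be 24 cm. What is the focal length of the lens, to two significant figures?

6.5 cm

For the image at infinity, M = D/f.
f = D/M = 24/3.69 = 6.504 cm.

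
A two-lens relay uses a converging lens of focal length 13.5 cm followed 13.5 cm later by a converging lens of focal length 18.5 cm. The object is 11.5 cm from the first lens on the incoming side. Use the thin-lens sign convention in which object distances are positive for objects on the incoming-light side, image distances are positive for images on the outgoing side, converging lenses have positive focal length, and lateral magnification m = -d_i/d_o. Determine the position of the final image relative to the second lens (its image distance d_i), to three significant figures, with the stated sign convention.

23.2 cm

Lens 1: 1/d_i1 = 1/f_1 - 1/d_o1 = 1/13.5 - 1/11.5 = -0.01288 cm^-1, so d_i1 = -77.625 cm.
The intermediate image is virtual, 77.625 cm to the left of lens 1, so d_o2 = L - d_i1 = 13.5 - (-77.625) = 91.125 cm.
Lens 2: 1/d_i2 = 1/f_2 - 1/d_o2 = 1/18.5 - 1/(91.125) = 0.04308 cm^-1, so d_i2 = 23.213 cm.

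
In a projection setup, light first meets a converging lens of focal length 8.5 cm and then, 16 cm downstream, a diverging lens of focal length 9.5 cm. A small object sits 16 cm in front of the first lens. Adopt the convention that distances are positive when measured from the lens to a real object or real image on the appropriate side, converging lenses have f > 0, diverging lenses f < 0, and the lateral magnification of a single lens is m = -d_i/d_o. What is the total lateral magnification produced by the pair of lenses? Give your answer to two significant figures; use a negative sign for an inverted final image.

-1.5

Applying the thin-lens equation to the first lens, 1/8.5 = 1/16 + 1/d_i1, which gives d_i1 = 18.133 cm.
Its lateral magnification is m_1 = -d_i1/d_o1 = -(18.133)/16 = -1.1333.
Since 18.133 cm > 16 cm, the first image lies past the second lens and serves as a virtual object: d_o2 = L - d_i1 = -2.133 cm.
Applying the thin-lens equation again with f_2 = -9.5 cm and d_o2 = -2.133 cm gives d_i2 = 2.751 cm.
m_2 = -(2.751)/(-2.133) = 1.2896.
Total m = m_1 x m_2 = (-1.1333)(1.2896) = -1.4615.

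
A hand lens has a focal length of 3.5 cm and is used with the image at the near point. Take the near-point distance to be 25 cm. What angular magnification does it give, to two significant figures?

M = 1 + D/f = 1 + 25/3.5 = 8.143.

8.1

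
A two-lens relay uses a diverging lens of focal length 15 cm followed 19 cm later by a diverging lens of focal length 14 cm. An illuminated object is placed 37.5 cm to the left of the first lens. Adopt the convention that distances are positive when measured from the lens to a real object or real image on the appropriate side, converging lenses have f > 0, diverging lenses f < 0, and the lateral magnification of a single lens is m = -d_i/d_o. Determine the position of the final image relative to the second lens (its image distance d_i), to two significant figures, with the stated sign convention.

First lens: d_i1 = 1/(1/(-15) - 1/37.5) = -10.714 cm.
The intermediate image is virtual, 10.714 cm to the left of lens 1, so d_o2 = L - d_i1 = 19 - (-10.714) = 29.714 cm.
Second lens: d_i2 = 1/(1/(-14) - 1/(29.714)) = -9.516 cm.

-9.5 cm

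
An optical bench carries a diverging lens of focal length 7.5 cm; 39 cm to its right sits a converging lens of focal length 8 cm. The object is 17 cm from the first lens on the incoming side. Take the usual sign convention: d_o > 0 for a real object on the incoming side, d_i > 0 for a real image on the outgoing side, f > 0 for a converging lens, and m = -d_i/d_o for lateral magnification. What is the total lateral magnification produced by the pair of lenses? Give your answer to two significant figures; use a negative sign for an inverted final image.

-0.068

First lens: d_i1 = 1/(1/(-7.5) - 1/17) = -5.204 cm.
m_1 = -(-5.204)/17 = 0.3061.
The intermediate image is virtual, 5.204 cm to the left of lens 1, so d_o2 = L - d_i1 = 39 - (-5.204) = 44.204 cm.
Second lens: d_i2 = 1/(1/8 - 1/(44.204)) = 9.768 cm.
m_2 = -(9.768)/(44.204) = -0.2210.
Total m = m_1 x m_2 = (0.3061)(-0.2210) = -0.0676.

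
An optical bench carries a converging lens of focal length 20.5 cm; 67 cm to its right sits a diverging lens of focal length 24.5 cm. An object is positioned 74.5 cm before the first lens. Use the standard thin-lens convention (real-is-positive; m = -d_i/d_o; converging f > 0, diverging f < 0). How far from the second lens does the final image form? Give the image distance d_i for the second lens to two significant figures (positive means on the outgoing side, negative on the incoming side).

-15 cm

Applying the thin-lens equation to the first lens, 1/20.5 = 1/74.5 + 1/d_i1, which gives d_i1 = 28.282 cm.
That image sits 38.718 cm in front of the second lens, so d_o2 = 38.718 cm.
Applying the thin-lens equation again with f_2 = -24.5 cm and d_o2 = 38.718 cm gives d_i2 = -15.005 cm.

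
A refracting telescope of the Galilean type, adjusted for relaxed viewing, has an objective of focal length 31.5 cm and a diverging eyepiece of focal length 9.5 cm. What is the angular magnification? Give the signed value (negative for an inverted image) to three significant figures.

M = -f_obj/f_eye = -31.5/(-9.5) = 3.316.

3.32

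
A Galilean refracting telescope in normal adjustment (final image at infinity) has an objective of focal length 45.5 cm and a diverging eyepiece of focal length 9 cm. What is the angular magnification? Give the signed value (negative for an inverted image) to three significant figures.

M = -f_obj/f_eye = -45.5/(-9) = 5.056.

5.06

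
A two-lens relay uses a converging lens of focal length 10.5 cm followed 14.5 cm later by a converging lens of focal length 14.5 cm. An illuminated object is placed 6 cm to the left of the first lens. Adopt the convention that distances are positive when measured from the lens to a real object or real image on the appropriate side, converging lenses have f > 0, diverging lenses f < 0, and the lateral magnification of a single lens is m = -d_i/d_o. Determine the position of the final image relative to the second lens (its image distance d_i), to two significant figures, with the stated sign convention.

30 cm

First lens: d_i1 = 1/(1/10.5 - 1/6) = -14.000 cm.
With d_i1 < 0 the first image is virtual and lies on the object side; the object distance for lens 2 is d_o2 = 14.5 - (-14.000) = 28.500 cm.
Second lens: d_i2 = 1/(1/14.5 - 1/(28.500)) = 29.518 cm.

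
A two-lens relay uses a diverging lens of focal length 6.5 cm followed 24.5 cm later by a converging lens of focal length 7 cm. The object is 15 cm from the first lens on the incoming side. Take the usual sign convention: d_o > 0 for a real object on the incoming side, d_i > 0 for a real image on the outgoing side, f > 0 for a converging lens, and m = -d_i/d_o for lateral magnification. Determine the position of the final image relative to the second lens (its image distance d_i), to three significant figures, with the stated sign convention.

First lens: d_i1 = 1/(1/(-6.5) - 1/15) = -4.535 cm.
The intermediate image is virtual, 4.535 cm to the left of lens 1, so d_o2 = L - d_i1 = 24.5 - (-4.535) = 29.035 cm.
Second lens: d_i2 = 1/(1/7 - 1/(29.035)) = 9.224 cm.

9.22 cm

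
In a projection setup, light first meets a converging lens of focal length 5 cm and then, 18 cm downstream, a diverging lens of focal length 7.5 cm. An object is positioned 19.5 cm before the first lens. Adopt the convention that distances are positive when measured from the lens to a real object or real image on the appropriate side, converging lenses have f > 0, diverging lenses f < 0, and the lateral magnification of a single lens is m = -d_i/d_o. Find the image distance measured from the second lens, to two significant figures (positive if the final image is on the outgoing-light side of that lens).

First lens: d_i1 = 1/(1/5 - 1/19.5) = 6.724 cm.
The intermediate image is 6.724 cm to the right of lens 1, so d_o2 = L - d_i1 = 18 - 6.724 = 11.276 cm.
Second lens: d_i2 = 1/(1/(-7.5) - 1/(11.276)) = -4.504 cm.

-4.5 cm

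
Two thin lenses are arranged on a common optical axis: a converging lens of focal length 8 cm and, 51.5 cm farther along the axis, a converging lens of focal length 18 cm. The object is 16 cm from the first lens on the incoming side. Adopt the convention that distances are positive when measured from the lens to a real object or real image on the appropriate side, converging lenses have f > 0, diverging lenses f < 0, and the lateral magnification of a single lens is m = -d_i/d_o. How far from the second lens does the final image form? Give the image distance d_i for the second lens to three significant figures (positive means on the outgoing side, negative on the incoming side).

36.5 cm

Applying the thin-lens equation to the first lens, 1/8 = 1/16 + 1/d_i1, which gives d_i1 = 16.000 cm.
The intermediate image is 16.000 cm to the right of lens 1, so d_o2 = L - d_i1 = 51.5 - 16.000 = 35.500 cm.
Applying the thin-lens equation again with f_2 = 18 cm and d_o2 = 35.500 cm gives d_i2 = 36.514 cm.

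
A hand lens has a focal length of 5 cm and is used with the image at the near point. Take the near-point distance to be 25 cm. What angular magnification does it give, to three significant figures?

6.00

M = 1 + D/f = 1 + 25/5 = 6.000.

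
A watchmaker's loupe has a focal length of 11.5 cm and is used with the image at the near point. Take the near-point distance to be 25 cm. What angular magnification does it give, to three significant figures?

M = 1 + D/f = 1 + 25/11.5 = 3.174.

3.17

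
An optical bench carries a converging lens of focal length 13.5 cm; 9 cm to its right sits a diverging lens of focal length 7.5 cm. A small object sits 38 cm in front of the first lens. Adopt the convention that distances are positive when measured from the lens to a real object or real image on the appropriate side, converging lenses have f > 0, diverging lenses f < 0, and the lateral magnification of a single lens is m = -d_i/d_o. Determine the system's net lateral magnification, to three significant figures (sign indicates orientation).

First lens: d_i1 = 1/(1/13.5 - 1/38) = 20.939 cm.
m_1 = -(20.939)/38 = -0.5510.
Since 20.939 cm > 9 cm, the first image lies past the second lens and serves as a virtual object: d_o2 = L - d_i1 = -11.939 cm.
Second lens: d_i2 = 1/(1/(-7.5) - 1/(-11.939)) = -20.172 cm.
m_2 = -(-20.172)/(-11.939) = -1.6897.
Total m = m_1 x m_2 = (-0.5510)(-1.6897) = 0.9310.

0.931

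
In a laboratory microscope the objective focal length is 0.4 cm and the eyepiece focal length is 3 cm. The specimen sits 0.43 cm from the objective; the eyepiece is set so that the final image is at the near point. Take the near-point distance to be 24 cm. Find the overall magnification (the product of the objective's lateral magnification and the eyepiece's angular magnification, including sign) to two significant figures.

Objective: 1/d_i = 1/f_obj - 1/d_o = 1/0.4 - 1/0.43 = 0.17442 cm^-1, so d_i = 5.733 cm.
m_obj = -d_i/d_o = -5.733/0.43 = -13.333.
Eyepiece angular magnification (image at near point): M_eye = 1 + D/f_e = 1 + 24/3 = 9.000.
Overall M = m_obj x M_eye = (-13.333)(9.000) = -120.00.

-120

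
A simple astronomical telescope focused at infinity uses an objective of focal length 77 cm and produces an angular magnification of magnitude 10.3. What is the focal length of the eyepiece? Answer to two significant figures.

|M| = f_obj/f_eye, so f_eye = f_obj/|M| = 77/10.3 = 7.476 cm.

7.5 cm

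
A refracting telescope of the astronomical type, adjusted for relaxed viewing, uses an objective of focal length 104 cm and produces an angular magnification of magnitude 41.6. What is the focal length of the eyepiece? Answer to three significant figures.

|M| = f_obj/f_eye, so f_eye = f_obj/|M| = 104/41.6 = 2.500 cm.

2.50 cm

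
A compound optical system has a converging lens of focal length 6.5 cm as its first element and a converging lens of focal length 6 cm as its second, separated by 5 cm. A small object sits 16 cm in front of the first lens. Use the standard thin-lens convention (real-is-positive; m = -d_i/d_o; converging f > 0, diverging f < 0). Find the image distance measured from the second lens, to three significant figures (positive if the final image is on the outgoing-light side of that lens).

First lens: d_i1 = 1/(1/6.5 - 1/16) = 10.947 cm.
Since 10.947 cm > 5 cm, the first image lies past the second lens and serves as a virtual object: d_o2 = L - d_i1 = -5.947 cm.
Second lens: d_i2 = 1/(1/6 - 1/(-5.947)) = 2.987 cm.

2.99 cm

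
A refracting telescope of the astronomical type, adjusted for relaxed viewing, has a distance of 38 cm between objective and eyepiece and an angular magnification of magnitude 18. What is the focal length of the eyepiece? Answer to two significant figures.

In normal adjustment the tube length equals f_obj + f_eye and |M| = f_obj/f_eye.
So f_obj = 18 f_eye and 18 f_eye + f_eye = 38 cm, giving f_eye = 38/19 = 2.000 cm and f_obj = 36.000 cm.

2.0 cm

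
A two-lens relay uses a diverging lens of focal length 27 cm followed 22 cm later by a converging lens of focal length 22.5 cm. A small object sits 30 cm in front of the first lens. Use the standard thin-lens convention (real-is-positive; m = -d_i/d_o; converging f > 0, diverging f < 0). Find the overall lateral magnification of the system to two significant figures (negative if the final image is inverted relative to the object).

Applying the thin-lens equation to the first lens, 1/(-27) = 1/30 + 1/d_i1, which gives d_i1 = -14.211 cm.
Its lateral magnification is m_1 = -d_i1/d_o1 = -(-14.211)/30 = 0.4737.
With d_i1 < 0 the first image is virtual and lies on the object side; the object distance for lens 2 is d_o2 = 22 - (-14.211) = 36.211 cm.
Applying the thin-lens equation again with f_2 = 22.5 cm and d_o2 = 36.211 cm gives d_i2 = 59.424 cm.
m_2 = -(59.424)/(36.211) = -1.6411.
The system's lateral magnification is m_1 m_2 = (0.4737)(-1.6411) = -0.7774.

-0.78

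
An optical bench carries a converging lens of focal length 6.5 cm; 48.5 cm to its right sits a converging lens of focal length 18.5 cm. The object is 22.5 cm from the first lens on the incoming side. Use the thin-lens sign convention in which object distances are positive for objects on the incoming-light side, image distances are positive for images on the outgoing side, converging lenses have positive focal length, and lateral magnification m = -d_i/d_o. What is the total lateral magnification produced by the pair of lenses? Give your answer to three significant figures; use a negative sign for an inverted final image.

0.360

First lens: d_i1 = 1/(1/6.5 - 1/22.5) = 9.141 cm.
m_1 = -(9.141)/22.5 = -0.4062.
That image sits 39.359 cm in front of the second lens, so d_o2 = 39.359 cm.
Second lens: d_i2 = 1/(1/18.5 - 1/(39.359)) = 34.907 cm.
m_2 = -(34.907)/(39.359) = -0.8869.
Total m = m_1 x m_2 = (-0.4062)(-0.8869) = 0.3603.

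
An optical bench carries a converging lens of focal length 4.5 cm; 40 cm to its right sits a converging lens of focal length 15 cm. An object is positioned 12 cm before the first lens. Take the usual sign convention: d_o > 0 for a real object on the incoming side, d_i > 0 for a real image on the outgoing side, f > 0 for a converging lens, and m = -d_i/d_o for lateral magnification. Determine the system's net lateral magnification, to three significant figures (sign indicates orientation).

0.506

First lens: d_i1 = 1/(1/4.5 - 1/12) = 7.200 cm.
m_1 = -(7.200)/12 = -0.6000.
Object distance for lens 2: d_o2 = 40 - 7.200 = 32.800 cm.
Second lens: d_i2 = 1/(1/15 - 1/(32.800)) = 27.640 cm.
m_2 = -(27.640)/(32.800) = -0.8427.
Overall magnification: m = m_1 m_2 = 0.5056.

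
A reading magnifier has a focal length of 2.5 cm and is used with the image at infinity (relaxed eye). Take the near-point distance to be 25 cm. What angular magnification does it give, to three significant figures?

M = D/f = 25/2.5 = 10.000.

10.0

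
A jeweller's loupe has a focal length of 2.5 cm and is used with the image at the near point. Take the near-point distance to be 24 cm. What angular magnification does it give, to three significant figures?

10.6

M = 1 + D/f = 1 + 24/2.5 = 10.600.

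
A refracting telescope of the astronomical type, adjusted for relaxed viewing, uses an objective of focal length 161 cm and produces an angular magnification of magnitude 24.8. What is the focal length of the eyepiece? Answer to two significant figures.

6.5 cm

|M| = f_obj/f_eye, so f_eye = f_obj/|M| = 161/24.8 = 6.492 cm.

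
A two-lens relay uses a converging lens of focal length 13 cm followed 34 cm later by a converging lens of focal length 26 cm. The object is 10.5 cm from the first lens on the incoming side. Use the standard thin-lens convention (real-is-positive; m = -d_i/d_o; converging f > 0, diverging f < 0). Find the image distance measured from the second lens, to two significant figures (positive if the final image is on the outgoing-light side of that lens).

37 cm

Applying the thin-lens equation to the first lens, 1/13 = 1/10.5 + 1/d_i1, which gives d_i1 = -54.600 cm.
The intermediate image is virtual, 54.600 cm to the left of lens 1, so d_o2 = L - d_i1 = 34 - (-54.600) = 88.600 cm.
Applying the thin-lens equation again with f_2 = 26 cm and d_o2 = 88.600 cm gives d_i2 = 36.799 cm.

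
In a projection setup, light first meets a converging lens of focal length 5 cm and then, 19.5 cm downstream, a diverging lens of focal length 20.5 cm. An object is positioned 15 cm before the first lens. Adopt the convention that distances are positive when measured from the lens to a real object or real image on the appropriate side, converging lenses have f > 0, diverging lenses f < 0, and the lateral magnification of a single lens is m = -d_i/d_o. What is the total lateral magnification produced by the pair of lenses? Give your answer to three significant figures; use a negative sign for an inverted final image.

First lens: d_i1 = 1/(1/5 - 1/15) = 7.500 cm.
m_1 = -(7.500)/15 = -0.5000.
The intermediate image is 7.500 cm to the right of lens 1, so d_o2 = L - d_i1 = 19.5 - 7.500 = 12.000 cm.
Second lens: d_i2 = 1/(1/(-20.5) - 1/(12.000)) = -7.569 cm.
m_2 = -(-7.569)/(12.000) = 0.6308.
The system's lateral magnification is m_1 m_2 = (-0.5000)(0.6308) = -0.3154.

-0.315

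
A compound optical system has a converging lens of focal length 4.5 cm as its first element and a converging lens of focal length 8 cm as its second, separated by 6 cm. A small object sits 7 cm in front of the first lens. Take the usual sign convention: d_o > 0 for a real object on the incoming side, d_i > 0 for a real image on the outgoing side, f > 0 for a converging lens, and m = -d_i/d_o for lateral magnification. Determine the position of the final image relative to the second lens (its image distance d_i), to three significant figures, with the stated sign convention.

3.62 cm

Applying the thin-lens equation to the first lens, 1/4.5 = 1/7 + 1/d_i1, which gives d_i1 = 12.600 cm.
This image would form 12.600 cm past lens 1, i.e. 6.600 cm beyond lens 2, so it is a virtual object for lens 2: d_o2 = 6 - 12.600 = -6.600 cm.
Applying the thin-lens equation again with f_2 = 8 cm and d_o2 = -6.600 cm gives d_i2 = 3.616 cm.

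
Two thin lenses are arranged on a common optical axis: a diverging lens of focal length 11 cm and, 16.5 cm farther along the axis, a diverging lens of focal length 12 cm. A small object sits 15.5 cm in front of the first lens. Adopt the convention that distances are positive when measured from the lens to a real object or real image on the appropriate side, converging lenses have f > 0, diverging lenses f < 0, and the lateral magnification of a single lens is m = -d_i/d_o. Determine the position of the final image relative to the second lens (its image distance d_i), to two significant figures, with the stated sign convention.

-7.9 cm

First lens: d_i1 = 1/(1/(-11) - 1/15.5) = -6.434 cm.
The intermediate image is virtual, 6.434 cm to the left of lens 1, so d_o2 = L - d_i1 = 16.5 - (-6.434) = 22.934 cm.
Second lens: d_i2 = 1/(1/(-12) - 1/(22.934)) = -7.878 cm.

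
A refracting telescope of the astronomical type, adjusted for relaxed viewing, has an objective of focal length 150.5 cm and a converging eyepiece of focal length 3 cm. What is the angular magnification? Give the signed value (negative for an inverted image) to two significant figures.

-50

M = -f_obj/f_eye = -150.5/(3) = -50.167.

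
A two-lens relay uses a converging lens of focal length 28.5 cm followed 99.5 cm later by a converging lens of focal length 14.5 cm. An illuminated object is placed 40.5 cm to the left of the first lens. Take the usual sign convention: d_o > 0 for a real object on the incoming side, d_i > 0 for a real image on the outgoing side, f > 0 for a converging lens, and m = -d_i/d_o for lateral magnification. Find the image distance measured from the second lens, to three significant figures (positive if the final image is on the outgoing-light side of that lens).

Applying the thin-lens equation to the first lens, 1/28.5 = 1/40.5 + 1/d_i1, which gives d_i1 = 96.188 cm.
Object distance for lens 2: d_o2 = 99.5 - 96.188 = 3.312 cm.
Applying the thin-lens equation again with f_2 = 14.5 cm and d_o2 = 3.312 cm gives d_i2 = -4.293 cm.

-4.29 cm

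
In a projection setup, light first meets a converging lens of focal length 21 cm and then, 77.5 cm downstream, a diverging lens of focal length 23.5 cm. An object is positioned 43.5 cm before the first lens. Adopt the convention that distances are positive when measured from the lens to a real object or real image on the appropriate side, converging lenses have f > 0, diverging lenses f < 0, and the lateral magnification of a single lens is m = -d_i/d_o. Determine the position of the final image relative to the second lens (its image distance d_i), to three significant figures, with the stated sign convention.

Applying the thin-lens equation to the first lens, 1/21 = 1/43.5 + 1/d_i1, which gives d_i1 = 40.600 cm.
The intermediate image is 40.600 cm to the right of lens 1, so d_o2 = L - d_i1 = 77.5 - 40.600 = 36.900 cm.
Applying the thin-lens equation again with f_2 = -23.5 cm and d_o2 = 36.900 cm gives d_i2 = -14.357 cm.

-14.4 cm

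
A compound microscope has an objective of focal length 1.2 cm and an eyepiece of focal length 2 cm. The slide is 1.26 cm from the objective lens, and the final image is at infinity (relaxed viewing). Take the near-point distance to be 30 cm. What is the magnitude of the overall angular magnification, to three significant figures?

Objective: 1/d_i = 1/f_obj - 1/d_o = 1/1.2 - 1/1.26 = 0.03968 cm^-1, so d_i = 25.200 cm.
m_obj = -d_i/d_o = -25.200/1.26 = -20.000.
Eyepiece angular magnification (image at infinity): M_eye = D/f_e = 30/2 = 15.000.
Overall M = m_obj x M_eye = (-20.000)(15.000) = -300.00.
|M| = 300.00.

300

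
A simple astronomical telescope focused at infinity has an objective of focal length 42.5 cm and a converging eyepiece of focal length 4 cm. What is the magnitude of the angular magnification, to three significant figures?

|M| = f_obj/|f_eye| = 42.5/4 = 10.625.

10.6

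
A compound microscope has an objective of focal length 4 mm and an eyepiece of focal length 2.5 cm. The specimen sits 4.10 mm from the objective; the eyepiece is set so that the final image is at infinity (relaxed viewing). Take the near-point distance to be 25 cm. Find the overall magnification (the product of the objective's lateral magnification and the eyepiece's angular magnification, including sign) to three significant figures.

Convert to cm: f_obj = 4 mm = 0.4 cm; d_o = 4.10 mm = 0.41 cm.
Objective: 1/d_i = 1/f_obj - 1/d_o = 1/0.4 - 1/0.41 = 0.06098 cm^-1, so d_i = 16.400 cm.
m_obj = -d_i/d_o = -16.400/0.41 = -40.000.
Eyepiece angular magnification (image at infinity): M_eye = D/f_e = 25/2.5 = 10.000.
Overall M = m_obj x M_eye = (-40.000)(10.000) = -400.00.

-400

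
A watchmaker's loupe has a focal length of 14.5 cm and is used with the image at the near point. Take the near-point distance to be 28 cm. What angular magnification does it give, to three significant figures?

2.93

M = 1 + D/f = 1 + 28/14.5 = 2.931.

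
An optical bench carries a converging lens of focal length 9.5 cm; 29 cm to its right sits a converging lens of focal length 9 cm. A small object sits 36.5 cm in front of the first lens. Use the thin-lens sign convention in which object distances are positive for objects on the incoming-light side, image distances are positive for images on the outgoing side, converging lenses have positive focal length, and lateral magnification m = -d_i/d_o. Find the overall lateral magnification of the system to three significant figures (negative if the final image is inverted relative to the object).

Applying the thin-lens equation to the first lens, 1/9.5 = 1/36.5 + 1/d_i1, which gives d_i1 = 12.843 cm.
Its lateral magnification is m_1 = -d_i1/d_o1 = -(12.843)/36.5 = -0.3519.
The intermediate image is 12.843 cm to the right of lens 1, so d_o2 = L - d_i1 = 29 - 12.843 = 16.157 cm.
Applying the thin-lens equation again with f_2 = 9 cm and d_o2 = 16.157 cm gives d_i2 = 20.317 cm.
m_2 = -(20.317)/(16.157) = -1.2574.
The system's lateral magnification is m_1 m_2 = (-0.3519)(-1.2574) = 0.4424.

0.442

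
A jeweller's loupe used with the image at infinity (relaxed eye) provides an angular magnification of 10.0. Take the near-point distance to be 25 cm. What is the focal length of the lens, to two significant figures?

2.5 cm

For the image at infinity, M = D/f.
f = D/M = 25/10.0 = 2.500 cm.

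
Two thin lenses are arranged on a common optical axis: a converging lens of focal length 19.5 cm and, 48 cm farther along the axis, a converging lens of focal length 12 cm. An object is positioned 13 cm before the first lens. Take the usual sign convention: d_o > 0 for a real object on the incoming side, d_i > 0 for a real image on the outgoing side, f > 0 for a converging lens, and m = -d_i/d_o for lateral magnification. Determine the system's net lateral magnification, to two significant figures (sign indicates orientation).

-0.48

First lens: d_i1 = 1/(1/19.5 - 1/13) = -39.000 cm.
m_1 = -(-39.000)/13 = 3.0000.
The intermediate image is virtual, 39.000 cm to the left of lens 1, so d_o2 = L - d_i1 = 48 - (-39.000) = 87.000 cm.
Second lens: d_i2 = 1/(1/12 - 1/(87.000)) = 13.920 cm.
m_2 = -(13.920)/(87.000) = -0.1600.
Total m = m_1 x m_2 = (3.0000)(-0.1600) = -0.4800.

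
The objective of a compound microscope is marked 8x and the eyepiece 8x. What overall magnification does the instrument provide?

The overall magnification of a compound microscope is the product of the objective and eyepiece magnifications:
M = M_obj x M_eye = 8 x 8 = 64.

64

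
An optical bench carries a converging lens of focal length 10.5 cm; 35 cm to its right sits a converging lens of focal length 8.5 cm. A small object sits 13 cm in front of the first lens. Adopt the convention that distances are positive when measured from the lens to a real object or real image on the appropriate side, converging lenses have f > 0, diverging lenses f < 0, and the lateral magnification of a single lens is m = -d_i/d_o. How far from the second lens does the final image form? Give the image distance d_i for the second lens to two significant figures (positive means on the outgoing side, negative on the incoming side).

Applying the thin-lens equation to the first lens, 1/10.5 = 1/13 + 1/d_i1, which gives d_i1 = 54.600 cm.
Since 54.600 cm > 35 cm, the first image lies past the second lens and serves as a virtual object: d_o2 = L - d_i1 = -19.600 cm.
Applying the thin-lens equation again with f_2 = 8.5 cm and d_o2 = -19.600 cm gives d_i2 = 5.929 cm.

5.9 cm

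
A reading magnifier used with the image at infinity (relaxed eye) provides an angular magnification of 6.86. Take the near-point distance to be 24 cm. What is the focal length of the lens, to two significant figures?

3.5 cm

For the image at infinity, M = D/f.
f = D/M = 24/6.86 = 3.499 cm.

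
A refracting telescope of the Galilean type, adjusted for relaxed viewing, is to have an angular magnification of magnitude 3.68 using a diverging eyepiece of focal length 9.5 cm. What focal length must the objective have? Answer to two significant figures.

|M| = f_obj/|f_eye|, so f_obj = |M| x |f_eye| = 3.68 x 9.5 = 34.960 cm.

35 cm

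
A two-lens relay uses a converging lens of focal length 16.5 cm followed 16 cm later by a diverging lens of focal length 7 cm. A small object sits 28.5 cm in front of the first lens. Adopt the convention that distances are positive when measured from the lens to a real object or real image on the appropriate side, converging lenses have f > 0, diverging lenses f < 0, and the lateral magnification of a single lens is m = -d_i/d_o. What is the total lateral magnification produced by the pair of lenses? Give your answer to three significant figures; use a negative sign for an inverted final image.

0.595

First lens: d_i1 = 1/(1/16.5 - 1/28.5) = 39.187 cm.
m_1 = -(39.187)/28.5 = -1.3750.
Since 39.187 cm > 16 cm, the first image lies past the second lens and serves as a virtual object: d_o2 = L - d_i1 = -23.187 cm.
Second lens: d_i2 = 1/(1/(-7) - 1/(-23.187)) = -10.027 cm.
m_2 = -(-10.027)/(-23.187) = -0.4324.
Overall magnification: m = m_1 m_2 = 0.5946.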